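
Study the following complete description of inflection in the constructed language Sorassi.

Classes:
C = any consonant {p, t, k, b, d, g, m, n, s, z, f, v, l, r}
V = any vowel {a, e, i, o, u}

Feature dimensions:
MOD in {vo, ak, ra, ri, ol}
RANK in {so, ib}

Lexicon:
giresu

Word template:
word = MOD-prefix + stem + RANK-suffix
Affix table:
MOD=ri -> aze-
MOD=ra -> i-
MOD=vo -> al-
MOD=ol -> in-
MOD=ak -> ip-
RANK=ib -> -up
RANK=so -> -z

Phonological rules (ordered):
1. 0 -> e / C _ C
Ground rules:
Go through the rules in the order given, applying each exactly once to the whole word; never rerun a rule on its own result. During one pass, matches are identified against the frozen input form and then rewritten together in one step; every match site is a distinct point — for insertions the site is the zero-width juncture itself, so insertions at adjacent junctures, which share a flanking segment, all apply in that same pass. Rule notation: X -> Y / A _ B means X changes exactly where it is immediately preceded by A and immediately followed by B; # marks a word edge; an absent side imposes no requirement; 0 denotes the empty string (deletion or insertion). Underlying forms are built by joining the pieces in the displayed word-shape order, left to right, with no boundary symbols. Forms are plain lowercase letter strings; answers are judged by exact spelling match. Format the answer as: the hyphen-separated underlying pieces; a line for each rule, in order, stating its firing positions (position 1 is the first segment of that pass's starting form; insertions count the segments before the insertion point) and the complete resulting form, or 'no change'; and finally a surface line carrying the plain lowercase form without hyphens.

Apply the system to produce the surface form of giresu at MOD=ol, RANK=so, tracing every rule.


underlying: in-giresu-z
1. 0 -> e / C _ C: inserts after position(s) 2: inegiresuz
surface: inegiresuz


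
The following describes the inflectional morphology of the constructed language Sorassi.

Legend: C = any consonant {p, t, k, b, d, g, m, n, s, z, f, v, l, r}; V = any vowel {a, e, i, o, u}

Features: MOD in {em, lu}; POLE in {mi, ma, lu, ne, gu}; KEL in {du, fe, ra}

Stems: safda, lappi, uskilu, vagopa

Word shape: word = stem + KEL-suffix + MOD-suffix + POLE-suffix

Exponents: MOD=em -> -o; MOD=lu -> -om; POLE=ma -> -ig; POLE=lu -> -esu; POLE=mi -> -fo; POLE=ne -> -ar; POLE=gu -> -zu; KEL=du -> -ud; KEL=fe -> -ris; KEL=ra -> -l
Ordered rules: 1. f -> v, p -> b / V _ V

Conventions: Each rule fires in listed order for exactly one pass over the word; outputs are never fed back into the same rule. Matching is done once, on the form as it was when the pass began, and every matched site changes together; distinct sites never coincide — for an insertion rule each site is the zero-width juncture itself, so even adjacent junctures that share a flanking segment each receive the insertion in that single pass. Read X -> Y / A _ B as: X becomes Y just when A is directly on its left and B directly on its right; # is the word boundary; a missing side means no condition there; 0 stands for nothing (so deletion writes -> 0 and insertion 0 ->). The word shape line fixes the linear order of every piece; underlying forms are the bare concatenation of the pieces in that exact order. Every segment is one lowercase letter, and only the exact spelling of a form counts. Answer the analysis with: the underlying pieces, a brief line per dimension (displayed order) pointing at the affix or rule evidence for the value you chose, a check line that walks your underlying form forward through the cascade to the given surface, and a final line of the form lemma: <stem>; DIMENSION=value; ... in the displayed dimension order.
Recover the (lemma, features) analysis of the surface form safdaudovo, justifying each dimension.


underlying: safda-ud-o-fo
MOD=em - signalled by the affix -o
POLE=mi - signalled by the affix -fo
KEL=du - signalled by the affix -ud
check: safdaudofo -> safdaudovo
lemma: safda; MOD=em; POLE=mi; KEL=du


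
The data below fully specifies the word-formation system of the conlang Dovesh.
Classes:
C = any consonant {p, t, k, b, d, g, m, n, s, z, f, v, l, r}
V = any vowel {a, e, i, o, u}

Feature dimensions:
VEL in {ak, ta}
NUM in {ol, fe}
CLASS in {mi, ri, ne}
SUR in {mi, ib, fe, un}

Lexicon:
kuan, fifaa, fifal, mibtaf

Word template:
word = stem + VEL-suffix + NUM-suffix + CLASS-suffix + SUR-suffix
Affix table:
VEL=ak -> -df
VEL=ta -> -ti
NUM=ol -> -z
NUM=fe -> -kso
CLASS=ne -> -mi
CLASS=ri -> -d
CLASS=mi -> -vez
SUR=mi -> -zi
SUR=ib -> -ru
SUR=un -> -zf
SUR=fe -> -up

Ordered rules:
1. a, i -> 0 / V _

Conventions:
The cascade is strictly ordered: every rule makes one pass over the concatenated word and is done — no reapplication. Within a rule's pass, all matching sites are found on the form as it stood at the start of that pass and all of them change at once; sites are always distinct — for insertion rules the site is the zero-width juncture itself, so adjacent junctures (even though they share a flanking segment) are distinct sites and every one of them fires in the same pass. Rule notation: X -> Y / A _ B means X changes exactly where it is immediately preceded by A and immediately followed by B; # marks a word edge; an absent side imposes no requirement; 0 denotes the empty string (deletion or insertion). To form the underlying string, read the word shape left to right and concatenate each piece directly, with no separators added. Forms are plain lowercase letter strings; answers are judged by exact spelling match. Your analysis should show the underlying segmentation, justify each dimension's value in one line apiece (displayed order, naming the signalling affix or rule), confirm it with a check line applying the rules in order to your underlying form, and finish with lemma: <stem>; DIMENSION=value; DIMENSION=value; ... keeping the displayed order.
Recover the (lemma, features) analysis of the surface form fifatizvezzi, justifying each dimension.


underlying: fifaa-ti-z-vez-zi
VEL=ta - signalled by the affix -ti
NUM=ol - signalled by the affix -z
CLASS=mi - signalled by the affix -vez
SUR=mi - signalled by the affix -zi
check: fifaatizvezzi -> fifatizvezzi
lemma: fifaa; VEL=ta; NUM=ol; CLASS=mi; SUR=mi


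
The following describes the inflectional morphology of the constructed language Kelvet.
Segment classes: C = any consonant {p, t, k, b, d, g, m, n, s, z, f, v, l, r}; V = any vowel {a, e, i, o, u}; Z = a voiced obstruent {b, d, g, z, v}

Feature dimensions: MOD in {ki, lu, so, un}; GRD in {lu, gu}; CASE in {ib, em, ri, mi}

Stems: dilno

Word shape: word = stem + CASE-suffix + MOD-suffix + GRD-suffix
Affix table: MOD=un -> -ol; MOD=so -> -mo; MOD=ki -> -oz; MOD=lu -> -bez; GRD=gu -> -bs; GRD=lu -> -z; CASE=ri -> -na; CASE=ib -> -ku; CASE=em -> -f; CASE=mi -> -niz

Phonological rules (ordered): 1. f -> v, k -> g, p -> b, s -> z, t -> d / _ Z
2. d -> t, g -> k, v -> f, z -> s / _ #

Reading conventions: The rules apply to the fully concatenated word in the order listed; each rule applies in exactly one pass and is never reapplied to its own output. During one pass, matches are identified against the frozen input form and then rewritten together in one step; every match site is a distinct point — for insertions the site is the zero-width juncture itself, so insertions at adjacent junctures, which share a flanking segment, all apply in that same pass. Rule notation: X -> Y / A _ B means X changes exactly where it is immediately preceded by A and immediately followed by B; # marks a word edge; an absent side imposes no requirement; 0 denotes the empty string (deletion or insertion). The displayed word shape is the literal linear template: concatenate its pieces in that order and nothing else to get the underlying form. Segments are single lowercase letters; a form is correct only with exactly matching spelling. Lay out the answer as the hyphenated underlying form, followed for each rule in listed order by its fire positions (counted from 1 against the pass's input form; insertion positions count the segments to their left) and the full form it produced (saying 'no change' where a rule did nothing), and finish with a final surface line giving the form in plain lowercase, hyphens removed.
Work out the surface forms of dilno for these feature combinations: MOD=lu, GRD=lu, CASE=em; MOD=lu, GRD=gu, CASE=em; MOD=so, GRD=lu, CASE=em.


cell MOD=lu, GRD=lu, CASE=em:
underlying: dilno-f-bez-z
1. f -> v, k -> g, p -> b, s -> z, t -> d / _ Z: fires at position(s) 6: dilnovbezz
2. d -> t, g -> k, v -> f, z -> s / _ #: fires at position(s) 10: dilnovbezs
surface: dilnovbezs

cell MOD=lu, GRD=gu, CASE=em:
underlying: dilno-f-bez-bs
1. f -> v, k -> g, p -> b, s -> z, t -> d / _ Z: fires at position(s) 6: dilnovbezbs
2. d -> t, g -> k, v -> f, z -> s / _ #: no change
surface: dilnovbezbs

cell MOD=so, GRD=lu, CASE=em:
underlying: dilno-f-mo-z
1. f -> v, k -> g, p -> b, s -> z, t -> d / _ Z: no change
2. d -> t, g -> k, v -> f, z -> s / _ #: fires at position(s) 9: dilnofmos
surface: dilnofmos


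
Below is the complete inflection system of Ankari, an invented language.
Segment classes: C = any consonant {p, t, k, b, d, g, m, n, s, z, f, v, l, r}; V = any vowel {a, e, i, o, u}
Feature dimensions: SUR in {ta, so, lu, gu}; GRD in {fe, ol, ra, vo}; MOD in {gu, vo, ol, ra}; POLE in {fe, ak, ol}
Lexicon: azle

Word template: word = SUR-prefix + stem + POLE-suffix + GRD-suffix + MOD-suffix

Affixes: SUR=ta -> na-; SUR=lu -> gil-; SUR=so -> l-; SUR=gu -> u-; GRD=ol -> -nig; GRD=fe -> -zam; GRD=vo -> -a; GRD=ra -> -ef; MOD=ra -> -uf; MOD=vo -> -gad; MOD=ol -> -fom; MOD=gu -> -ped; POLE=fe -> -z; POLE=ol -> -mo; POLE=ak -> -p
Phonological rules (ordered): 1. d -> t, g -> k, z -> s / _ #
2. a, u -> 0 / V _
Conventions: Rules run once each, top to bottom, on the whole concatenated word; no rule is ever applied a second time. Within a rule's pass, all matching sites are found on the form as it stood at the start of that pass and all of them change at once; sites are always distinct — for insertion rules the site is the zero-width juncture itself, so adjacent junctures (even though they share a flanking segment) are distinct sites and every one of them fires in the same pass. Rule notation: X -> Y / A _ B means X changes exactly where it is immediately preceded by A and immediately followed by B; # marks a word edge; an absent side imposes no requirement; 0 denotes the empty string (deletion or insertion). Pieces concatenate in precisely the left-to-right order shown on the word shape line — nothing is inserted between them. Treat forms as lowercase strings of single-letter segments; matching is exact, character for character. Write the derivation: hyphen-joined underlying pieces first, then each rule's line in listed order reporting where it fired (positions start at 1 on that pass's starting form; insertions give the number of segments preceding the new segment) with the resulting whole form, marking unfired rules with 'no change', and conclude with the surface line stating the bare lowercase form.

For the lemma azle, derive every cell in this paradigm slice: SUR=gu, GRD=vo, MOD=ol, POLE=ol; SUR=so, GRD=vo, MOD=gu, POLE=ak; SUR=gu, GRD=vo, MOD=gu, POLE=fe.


cell SUR=gu, GRD=vo, MOD=ol, POLE=ol:
underlying: u-azle-mo-a-fom
1. d -> t, g -> k, z -> s / _ #: no change
2. a, u -> 0 / V _: fires at position(s) 2, 8: uzlemofom
surface: uzlemofom

cell SUR=so, GRD=vo, MOD=gu, POLE=ak:
underlying: l-azle-p-a-ped
1. d -> t, g -> k, z -> s / _ #: fires at position(s) 10: lazlepapet
2. a, u -> 0 / V _: no change
surface: lazlepapet

cell SUR=gu, GRD=vo, MOD=gu, POLE=fe:
underlying: u-azle-z-a-ped
1. d -> t, g -> k, z -> s / _ #: fires at position(s) 10: uazlezapet
2. a, u -> 0 / V _: fires at position(s) 2: uzlezapet
surface: uzlezapet


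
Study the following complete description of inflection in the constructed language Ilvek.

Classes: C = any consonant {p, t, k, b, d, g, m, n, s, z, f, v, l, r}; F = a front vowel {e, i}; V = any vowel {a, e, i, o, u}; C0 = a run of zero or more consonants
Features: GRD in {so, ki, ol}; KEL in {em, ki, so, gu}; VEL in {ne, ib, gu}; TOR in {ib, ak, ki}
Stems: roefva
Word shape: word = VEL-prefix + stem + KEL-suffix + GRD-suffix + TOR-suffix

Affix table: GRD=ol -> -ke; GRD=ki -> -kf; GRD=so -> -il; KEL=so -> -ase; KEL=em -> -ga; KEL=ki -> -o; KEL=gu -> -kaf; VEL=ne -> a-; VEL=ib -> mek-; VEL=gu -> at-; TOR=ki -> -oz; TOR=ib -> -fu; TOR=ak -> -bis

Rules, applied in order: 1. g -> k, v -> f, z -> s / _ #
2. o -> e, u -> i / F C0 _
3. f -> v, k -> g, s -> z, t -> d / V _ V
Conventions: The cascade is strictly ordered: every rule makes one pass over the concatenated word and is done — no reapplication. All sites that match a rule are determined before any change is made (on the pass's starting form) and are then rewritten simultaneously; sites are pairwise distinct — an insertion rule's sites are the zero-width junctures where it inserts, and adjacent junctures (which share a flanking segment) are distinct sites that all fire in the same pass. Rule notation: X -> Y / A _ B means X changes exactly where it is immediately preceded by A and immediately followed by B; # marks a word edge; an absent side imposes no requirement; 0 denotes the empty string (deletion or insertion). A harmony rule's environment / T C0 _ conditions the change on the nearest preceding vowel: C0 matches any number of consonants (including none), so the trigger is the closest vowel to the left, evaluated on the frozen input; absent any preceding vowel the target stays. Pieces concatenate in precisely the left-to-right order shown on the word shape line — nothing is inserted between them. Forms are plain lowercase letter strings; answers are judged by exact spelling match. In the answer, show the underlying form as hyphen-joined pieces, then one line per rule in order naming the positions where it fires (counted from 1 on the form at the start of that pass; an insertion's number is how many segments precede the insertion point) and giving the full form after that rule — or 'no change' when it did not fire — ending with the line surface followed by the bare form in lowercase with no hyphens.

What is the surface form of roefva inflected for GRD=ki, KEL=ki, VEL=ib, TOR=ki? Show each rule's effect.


underlying: mek-roefva-o-kf-oz
1. g -> k, v -> f, z -> s / _ #: fires at position(s) 14: mekroefvaokfos
2. o -> e, u -> i / F C0 _: fires at position(s) 5: mekreefvaokfos
3. f -> v, k -> g, s -> z, t -> d / V _ V: no change
surface: mekreefvaokfos


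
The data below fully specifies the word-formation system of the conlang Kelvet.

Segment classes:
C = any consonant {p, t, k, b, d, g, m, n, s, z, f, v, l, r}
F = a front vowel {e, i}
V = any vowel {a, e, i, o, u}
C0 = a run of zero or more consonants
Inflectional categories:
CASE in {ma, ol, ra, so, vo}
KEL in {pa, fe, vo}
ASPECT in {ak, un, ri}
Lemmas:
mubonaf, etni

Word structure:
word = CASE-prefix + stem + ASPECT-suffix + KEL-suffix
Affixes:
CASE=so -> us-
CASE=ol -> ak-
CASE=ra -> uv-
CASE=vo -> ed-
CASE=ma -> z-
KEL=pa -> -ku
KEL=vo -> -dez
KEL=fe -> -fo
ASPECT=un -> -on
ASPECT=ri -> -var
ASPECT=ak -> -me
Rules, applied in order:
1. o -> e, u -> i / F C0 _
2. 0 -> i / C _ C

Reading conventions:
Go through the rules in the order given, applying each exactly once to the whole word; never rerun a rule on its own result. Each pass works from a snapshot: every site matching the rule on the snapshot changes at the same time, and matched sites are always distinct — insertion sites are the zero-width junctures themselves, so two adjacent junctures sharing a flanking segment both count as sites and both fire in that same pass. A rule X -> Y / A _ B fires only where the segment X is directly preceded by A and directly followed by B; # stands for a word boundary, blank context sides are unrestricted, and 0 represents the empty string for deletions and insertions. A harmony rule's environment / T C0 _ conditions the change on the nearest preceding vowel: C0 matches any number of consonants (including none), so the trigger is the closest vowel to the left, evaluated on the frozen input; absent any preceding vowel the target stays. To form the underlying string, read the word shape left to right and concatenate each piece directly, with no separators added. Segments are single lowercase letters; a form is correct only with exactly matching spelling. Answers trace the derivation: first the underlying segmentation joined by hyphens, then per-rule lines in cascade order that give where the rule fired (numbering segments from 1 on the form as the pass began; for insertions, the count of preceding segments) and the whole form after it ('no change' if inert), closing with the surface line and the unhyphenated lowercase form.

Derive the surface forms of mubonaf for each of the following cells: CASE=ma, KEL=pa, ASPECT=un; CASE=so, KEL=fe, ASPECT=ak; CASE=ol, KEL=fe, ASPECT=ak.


cell CASE=ma, KEL=pa, ASPECT=un:
underlying: z-mubonaf-on-ku
1. o -> e, u -> i / F C0 _: no change
2. 0 -> i / C _ C: inserts after position(s) 1, 10: zimubonafoniku
surface: zimubonafoniku

cell CASE=so, KEL=fe, ASPECT=ak:
underlying: us-mubonaf-me-fo
1. o -> e, u -> i / F C0 _: fires at position(s) 13: usmubonafmefe
2. 0 -> i / C _ C: inserts after position(s) 2, 9: usimubonafimefe
surface: usimubonafimefe

cell CASE=ol, KEL=fe, ASPECT=ak:
underlying: ak-mubonaf-me-fo
1. o -> e, u -> i / F C0 _: fires at position(s) 13: akmubonafmefe
2. 0 -> i / C _ C: inserts after position(s) 2, 9: akimubonafimefe
surface: akimubonafimefe


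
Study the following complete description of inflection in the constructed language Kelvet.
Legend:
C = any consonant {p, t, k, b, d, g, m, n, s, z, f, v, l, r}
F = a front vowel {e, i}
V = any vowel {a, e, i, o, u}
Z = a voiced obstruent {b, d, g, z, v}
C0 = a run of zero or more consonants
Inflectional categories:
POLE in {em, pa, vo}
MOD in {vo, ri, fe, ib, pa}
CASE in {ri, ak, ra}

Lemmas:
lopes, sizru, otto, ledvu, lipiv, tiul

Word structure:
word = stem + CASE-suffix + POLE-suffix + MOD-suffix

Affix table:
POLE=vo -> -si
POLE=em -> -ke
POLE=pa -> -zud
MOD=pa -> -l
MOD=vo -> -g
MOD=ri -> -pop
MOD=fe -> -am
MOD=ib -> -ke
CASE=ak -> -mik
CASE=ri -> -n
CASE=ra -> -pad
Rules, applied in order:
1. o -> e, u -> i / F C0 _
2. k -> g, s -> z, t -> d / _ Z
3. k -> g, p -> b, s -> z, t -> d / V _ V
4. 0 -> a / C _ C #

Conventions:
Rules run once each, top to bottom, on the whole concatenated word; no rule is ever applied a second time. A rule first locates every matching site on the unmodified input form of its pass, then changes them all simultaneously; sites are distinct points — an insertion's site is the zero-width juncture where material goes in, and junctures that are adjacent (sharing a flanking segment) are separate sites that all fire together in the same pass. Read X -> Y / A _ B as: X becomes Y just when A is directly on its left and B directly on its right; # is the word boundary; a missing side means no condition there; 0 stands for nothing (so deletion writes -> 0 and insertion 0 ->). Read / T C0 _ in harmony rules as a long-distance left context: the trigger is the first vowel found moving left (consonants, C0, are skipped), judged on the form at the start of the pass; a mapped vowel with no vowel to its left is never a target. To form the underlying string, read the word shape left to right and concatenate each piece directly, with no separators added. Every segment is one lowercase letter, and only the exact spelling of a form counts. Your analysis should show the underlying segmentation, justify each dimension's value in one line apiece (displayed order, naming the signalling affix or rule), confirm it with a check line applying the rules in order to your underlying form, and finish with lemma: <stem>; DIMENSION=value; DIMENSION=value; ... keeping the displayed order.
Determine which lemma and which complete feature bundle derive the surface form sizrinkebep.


underlying: sizru-n-ke-pop
POLE=em - signalled by the affix -ke
MOD=ri - signalled by the affix -pop
CASE=ri - signalled by the affix -n
check: sizrunkepop -> sizrinkepep -> sizrinkepep -> sizrinkebep -> sizrinkebep
lemma: sizru; POLE=em; MOD=ri; CASE=ri


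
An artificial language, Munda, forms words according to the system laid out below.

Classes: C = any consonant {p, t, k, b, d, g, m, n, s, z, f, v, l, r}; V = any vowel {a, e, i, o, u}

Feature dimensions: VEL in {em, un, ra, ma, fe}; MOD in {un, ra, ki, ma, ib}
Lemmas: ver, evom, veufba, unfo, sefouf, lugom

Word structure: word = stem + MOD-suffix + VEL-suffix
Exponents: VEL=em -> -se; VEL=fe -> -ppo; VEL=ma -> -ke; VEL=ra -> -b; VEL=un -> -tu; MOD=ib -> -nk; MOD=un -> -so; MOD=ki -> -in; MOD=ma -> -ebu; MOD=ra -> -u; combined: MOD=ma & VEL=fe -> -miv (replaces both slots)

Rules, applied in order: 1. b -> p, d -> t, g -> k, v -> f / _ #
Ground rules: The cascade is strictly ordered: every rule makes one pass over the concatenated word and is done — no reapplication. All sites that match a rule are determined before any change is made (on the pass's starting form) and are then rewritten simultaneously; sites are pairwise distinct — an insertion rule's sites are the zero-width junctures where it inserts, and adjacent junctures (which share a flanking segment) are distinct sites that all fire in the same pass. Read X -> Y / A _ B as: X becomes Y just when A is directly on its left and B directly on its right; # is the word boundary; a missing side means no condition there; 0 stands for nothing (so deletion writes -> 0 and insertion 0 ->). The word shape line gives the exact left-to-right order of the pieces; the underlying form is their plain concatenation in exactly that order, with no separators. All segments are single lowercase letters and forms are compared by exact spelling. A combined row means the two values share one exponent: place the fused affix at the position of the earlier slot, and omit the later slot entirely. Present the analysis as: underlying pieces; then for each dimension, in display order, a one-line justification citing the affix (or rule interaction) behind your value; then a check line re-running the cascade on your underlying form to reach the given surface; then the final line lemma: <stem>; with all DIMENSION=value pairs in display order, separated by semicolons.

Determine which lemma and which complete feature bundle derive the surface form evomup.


underlying: evom-u-b
VEL=ra - signalled by the affix -b
MOD=ra - signalled by the affix -u
check: evomub -> evomup
lemma: evom; VEL=ra; MOD=ra


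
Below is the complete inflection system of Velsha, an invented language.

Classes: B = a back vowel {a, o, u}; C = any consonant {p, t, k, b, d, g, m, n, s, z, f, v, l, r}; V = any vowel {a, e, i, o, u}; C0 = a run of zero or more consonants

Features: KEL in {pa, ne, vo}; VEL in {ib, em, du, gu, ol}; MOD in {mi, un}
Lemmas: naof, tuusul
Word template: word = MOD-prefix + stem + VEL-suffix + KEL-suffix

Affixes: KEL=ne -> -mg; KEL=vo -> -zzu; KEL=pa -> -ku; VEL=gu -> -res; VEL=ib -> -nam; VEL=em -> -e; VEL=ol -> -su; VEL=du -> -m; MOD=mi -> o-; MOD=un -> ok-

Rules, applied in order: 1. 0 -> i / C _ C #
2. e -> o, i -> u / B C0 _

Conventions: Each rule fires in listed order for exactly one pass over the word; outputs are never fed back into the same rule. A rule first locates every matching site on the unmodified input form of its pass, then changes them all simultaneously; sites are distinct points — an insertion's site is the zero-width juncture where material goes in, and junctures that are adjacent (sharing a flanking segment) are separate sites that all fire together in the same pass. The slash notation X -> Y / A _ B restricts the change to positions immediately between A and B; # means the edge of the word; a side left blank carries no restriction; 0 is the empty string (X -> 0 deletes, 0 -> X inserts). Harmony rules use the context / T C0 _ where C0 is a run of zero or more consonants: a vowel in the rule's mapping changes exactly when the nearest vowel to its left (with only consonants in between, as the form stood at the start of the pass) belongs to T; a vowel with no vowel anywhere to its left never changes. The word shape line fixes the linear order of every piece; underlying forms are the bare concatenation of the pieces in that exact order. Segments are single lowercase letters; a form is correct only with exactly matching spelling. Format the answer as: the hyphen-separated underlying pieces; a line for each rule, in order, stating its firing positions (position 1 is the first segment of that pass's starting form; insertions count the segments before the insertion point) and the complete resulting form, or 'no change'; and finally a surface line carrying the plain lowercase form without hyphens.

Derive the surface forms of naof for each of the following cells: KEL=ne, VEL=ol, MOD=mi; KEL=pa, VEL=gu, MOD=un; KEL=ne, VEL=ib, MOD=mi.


cell KEL=ne, VEL=ol, MOD=mi:
underlying: o-naof-su-mg
1. 0 -> i / C _ C #: inserts after position(s) 8: onaofsumig
2. e -> o, i -> u / B C0 _: fires at position(s) 9: onaofsumug
surface: onaofsumug

cell KEL=pa, VEL=gu, MOD=un:
underlying: ok-naof-res-ku
1. 0 -> i / C _ C #: no change
2. e -> o, i -> u / B C0 _: fires at position(s) 8: oknaofrosku
surface: oknaofrosku

cell KEL=ne, VEL=ib, MOD=mi:
underlying: o-naof-nam-mg
1. 0 -> i / C _ C #: inserts after position(s) 9: onaofnammig
2. e -> o, i -> u / B C0 _: fires at position(s) 10: onaofnammug
surface: onaofnammug


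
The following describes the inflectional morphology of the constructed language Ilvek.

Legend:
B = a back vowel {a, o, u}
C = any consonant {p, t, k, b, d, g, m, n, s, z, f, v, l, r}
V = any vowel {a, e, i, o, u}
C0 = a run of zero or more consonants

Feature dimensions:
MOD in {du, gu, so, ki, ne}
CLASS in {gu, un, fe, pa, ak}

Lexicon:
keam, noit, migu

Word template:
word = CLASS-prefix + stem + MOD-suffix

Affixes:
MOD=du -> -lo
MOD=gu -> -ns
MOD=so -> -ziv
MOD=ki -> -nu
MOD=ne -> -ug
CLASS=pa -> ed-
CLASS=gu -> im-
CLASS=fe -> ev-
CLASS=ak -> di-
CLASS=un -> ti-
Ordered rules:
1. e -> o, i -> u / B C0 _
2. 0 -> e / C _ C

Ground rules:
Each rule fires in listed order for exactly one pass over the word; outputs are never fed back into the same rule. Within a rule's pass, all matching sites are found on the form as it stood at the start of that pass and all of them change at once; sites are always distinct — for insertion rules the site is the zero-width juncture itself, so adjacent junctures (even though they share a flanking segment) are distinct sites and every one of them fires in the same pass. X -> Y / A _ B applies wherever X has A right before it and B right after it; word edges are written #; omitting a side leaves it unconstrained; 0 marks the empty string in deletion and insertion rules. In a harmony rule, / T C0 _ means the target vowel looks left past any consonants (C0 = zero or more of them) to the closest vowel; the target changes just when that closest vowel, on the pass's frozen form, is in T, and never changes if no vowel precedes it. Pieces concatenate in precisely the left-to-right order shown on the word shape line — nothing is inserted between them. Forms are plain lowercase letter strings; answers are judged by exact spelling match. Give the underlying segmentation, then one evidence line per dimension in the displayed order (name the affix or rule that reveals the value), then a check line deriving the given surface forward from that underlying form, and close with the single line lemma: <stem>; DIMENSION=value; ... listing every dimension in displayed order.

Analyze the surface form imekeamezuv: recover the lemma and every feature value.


underlying: im-keam-ziv
MOD=so - signalled by the affix -ziv
CLASS=gu - signalled by the affix im-
check: imkeamziv -> imkeamzuv -> imekeamezuv
lemma: keam; MOD=so; CLASS=gu


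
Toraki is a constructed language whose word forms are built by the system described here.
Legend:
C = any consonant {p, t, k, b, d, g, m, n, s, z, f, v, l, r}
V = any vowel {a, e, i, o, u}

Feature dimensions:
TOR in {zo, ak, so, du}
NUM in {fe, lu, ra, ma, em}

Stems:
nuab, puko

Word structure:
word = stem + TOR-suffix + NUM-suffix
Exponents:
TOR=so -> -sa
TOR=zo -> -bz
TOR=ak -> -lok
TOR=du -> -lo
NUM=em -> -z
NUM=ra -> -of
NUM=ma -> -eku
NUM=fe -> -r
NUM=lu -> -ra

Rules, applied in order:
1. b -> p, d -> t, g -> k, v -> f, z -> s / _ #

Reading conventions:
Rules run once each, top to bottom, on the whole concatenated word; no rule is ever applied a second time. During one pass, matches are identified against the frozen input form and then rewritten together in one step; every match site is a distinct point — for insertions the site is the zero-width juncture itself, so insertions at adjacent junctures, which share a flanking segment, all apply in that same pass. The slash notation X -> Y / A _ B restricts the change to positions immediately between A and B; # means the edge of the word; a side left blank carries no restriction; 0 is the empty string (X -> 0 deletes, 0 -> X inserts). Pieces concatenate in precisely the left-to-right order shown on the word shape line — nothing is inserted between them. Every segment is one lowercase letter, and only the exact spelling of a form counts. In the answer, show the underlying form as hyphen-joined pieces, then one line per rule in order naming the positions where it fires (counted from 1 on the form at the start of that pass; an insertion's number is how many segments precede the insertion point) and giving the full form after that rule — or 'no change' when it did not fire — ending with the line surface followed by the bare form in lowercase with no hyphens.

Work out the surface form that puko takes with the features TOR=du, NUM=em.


underlying: puko-lo-z
1. b -> p, d -> t, g -> k, v -> f, z -> s / _ #: fires at position(s) 7: pukolos
surface: pukolos


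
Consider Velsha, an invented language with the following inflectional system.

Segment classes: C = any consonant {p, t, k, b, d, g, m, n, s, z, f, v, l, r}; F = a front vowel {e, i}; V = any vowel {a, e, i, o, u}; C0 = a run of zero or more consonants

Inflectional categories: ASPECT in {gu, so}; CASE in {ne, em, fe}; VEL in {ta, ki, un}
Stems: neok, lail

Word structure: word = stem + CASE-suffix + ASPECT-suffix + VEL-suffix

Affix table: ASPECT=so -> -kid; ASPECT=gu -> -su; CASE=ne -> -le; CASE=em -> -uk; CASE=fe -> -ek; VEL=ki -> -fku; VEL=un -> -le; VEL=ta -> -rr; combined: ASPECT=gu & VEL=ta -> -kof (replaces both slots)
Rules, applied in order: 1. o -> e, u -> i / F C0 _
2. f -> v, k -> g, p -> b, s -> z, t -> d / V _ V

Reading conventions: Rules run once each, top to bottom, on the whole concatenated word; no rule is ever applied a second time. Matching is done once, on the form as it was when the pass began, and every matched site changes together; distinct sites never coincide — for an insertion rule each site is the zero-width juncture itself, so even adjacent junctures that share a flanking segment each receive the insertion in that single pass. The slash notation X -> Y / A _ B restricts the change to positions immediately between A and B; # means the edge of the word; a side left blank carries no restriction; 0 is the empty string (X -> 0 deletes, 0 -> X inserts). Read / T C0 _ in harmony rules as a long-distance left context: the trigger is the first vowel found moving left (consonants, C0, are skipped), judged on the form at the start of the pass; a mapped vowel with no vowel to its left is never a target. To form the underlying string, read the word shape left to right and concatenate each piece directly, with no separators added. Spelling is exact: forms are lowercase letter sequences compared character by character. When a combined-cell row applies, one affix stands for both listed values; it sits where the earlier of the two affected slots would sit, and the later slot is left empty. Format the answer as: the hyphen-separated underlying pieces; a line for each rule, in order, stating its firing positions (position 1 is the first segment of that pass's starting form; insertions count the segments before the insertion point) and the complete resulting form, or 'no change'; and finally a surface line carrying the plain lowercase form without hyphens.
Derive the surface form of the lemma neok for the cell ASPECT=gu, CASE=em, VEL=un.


underlying: neok-uk-su-le
1. o -> e, u -> i / F C0 _: fires at position(s) 3: neekuksule
2. f -> v, k -> g, p -> b, s -> z, t -> d / V _ V: fires at position(s) 4: neeguksule
surface: neeguksule


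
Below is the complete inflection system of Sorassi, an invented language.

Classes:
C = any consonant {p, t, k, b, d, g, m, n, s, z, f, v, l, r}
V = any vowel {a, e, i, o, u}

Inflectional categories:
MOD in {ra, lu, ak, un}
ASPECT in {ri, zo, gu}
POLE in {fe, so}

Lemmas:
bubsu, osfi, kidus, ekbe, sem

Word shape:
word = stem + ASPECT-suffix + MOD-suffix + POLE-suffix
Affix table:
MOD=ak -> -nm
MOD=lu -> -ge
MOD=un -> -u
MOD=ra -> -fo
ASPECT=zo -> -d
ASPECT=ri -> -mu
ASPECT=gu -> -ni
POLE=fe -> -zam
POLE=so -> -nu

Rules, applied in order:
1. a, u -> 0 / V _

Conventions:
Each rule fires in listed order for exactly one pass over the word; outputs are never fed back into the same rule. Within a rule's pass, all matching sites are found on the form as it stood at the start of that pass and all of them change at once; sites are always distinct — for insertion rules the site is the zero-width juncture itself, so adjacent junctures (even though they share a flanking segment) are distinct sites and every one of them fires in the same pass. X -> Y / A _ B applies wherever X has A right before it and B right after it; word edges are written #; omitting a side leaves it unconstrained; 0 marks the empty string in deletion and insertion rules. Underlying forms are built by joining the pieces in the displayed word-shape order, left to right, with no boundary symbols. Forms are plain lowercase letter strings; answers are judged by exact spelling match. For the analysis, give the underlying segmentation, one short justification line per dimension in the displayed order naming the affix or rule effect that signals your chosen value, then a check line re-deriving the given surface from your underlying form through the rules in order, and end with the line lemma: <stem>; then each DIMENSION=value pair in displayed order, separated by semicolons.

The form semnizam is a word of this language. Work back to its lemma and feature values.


underlying: sem-ni-u-zam
MOD=un - signalled by the affix -u
ASPECT=gu - signalled by the affix -ni
POLE=fe - signalled by the affix -zam
check: semniuzam -> semnizam
lemma: sem; MOD=un; ASPECT=gu; POLE=fe


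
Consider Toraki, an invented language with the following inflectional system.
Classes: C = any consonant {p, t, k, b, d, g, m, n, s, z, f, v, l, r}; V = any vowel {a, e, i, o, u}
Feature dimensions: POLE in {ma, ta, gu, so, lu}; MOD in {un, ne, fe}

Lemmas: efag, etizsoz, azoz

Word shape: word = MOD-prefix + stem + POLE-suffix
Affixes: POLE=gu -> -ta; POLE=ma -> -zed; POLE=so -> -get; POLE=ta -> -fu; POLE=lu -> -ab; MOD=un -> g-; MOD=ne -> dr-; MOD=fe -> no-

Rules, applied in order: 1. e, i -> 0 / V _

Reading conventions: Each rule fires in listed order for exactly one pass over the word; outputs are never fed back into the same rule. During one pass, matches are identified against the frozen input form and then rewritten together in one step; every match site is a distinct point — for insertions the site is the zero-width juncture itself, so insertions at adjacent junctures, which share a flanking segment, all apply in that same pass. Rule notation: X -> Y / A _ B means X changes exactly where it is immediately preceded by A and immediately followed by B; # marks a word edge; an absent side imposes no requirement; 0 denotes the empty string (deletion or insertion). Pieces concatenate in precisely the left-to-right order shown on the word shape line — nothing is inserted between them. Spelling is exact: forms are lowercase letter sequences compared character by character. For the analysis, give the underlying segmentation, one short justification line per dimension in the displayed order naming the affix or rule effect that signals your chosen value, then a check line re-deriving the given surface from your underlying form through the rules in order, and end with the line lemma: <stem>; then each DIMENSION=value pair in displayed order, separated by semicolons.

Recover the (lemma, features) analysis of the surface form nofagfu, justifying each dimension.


underlying: no-efag-fu
POLE=ta - signalled by the affix -fu
MOD=fe - signalled by the affix no-
check: noefagfu -> nofagfu
lemma: efag; POLE=ta; MOD=fe


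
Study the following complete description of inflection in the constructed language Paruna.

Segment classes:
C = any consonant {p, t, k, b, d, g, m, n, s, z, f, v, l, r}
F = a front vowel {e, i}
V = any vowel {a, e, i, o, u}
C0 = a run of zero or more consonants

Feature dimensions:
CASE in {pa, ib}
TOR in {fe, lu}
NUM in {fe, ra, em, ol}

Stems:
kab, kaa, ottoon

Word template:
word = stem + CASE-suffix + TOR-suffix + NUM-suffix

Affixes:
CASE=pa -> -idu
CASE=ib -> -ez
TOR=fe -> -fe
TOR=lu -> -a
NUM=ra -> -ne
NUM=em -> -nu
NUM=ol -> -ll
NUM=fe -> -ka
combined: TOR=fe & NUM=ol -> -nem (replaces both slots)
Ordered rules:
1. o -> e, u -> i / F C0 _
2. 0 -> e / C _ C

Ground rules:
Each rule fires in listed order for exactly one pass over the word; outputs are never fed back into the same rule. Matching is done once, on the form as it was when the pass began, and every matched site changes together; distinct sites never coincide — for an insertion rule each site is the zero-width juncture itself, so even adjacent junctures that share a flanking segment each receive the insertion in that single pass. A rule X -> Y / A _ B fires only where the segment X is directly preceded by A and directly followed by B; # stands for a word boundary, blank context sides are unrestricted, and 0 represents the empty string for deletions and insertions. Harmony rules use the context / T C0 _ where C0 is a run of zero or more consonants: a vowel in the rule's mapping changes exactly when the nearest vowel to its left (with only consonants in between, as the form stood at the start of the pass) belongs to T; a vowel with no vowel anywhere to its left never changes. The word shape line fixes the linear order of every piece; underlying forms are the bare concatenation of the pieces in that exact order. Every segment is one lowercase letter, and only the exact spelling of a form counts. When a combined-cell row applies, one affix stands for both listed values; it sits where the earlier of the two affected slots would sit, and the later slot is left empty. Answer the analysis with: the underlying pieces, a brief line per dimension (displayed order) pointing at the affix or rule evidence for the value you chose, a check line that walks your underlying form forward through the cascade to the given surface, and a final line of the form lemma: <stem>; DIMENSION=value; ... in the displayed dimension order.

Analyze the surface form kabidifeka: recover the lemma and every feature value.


underlying: kab-idu-fe-ka
CASE=pa - signalled by the affix -idu
TOR=fe - signalled by the affix -fe
NUM=fe - signalled by the affix -ka
check: kabidufeka -> kabidifeka -> kabidifeka
lemma: kab; CASE=pa; TOR=fe; NUM=fe


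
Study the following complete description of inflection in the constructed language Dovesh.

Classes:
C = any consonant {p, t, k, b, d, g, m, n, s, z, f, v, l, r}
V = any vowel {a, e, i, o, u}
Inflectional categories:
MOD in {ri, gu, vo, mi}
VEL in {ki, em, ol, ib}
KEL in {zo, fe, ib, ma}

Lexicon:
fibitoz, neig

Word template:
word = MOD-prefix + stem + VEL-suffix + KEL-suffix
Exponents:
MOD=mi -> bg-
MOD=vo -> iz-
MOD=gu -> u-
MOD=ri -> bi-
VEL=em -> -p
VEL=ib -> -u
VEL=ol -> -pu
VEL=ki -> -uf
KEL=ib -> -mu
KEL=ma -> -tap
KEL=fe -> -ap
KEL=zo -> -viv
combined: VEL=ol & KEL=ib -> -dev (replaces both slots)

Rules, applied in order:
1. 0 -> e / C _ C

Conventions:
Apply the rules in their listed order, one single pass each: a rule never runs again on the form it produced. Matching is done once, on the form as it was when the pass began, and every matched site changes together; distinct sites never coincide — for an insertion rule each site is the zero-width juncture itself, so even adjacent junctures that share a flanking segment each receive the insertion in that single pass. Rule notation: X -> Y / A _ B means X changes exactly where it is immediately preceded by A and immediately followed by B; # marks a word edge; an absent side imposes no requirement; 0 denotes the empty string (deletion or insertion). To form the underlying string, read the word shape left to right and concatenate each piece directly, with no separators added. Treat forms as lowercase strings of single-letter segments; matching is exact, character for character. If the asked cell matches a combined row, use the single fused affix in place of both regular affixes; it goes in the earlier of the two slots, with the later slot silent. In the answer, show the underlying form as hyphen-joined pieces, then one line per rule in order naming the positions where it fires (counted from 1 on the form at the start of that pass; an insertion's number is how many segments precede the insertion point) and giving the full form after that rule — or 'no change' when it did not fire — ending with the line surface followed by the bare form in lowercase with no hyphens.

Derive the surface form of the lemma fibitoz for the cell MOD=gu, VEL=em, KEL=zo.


underlying: u-fibitoz-p-viv
1. 0 -> e / C _ C: inserts after position(s) 8, 9: ufibitozepeviv
surface: ufibitozepeviv
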